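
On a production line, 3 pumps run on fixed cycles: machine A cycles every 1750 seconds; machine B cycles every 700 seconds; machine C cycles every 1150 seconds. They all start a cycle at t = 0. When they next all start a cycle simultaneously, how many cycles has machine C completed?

All finish a whole number of cycles simultaneously at t = LCM of the periods.
1750 = 2 × 5^3 × 7
700 = 2^2 × 5^2 × 7
1150 = 2 × 5^2 × 23
LCM(1750, 700, 1150) = 2^2 × 5^3 × 7 × 23 = 80500.
Cycles for period 1150: 80500 / 1150 = 70.

70 cycles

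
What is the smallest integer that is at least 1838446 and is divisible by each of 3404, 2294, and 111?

The integer must be a common multiple of 3404, 2294, and 111, so a multiple of their LCM.
3404 = 2^2 × 23 × 37
2294 = 2 × 31 × 37
111 = 3 × 37
LCM(3404, 2294, 111) = 2^2 × 3 × 23 × 31 × 37 = 316572.
Smallest multiple of 316572 that is ≥ 1838446: ⌈1838446/316572⌉ × 316572 = 6 × 316572 = 1899432.

1899432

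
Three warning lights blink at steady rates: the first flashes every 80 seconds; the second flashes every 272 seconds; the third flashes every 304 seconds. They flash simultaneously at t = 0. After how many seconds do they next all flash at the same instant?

We need the least common multiple of the intervals.
80 = 2^4 × 5
272 = 2^4 × 17
304 = 2^4 × 19
LCM(80, 272, 304) = 2^4 × 5 × 17 × 19 = 25840.

25840 seconds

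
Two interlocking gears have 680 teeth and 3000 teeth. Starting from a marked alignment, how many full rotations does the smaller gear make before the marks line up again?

They are all back at their starting positions together after one LCM of the periods.
680 = 2^3 × 5 × 17
3000 = 2^3 × 3 × 5^3
LCM(680, 3000) = 2^3 × 3 × 5^3 × 17 = 51000.
Rotations for period 680: 51000 / 680 = 75.

75 rotations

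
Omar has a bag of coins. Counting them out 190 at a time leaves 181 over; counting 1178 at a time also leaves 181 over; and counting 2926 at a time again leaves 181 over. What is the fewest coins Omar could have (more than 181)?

453711

N − 181 must be a common multiple of 190, 1178, and 2926.
190 = 2 × 5 × 19
1178 = 2 × 19 × 31
2926 = 2 × 7 × 11 × 19
LCM(190, 1178, 2926) = 2 × 5 × 7 × 11 × 19 × 31 = 453530.
Smallest N > 181 is LCM + 181 = 453530 + 181 = 453711.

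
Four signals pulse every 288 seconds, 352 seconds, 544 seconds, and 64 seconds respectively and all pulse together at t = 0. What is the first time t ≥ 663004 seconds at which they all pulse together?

753984 seconds

Joint pulses occur at multiples of LCM(288, 352, 544, 64).
288 = 2^5 × 3^2
352 = 2^5 × 11
544 = 2^5 × 17
64 = 2^6
LCM(288, 352, 544, 64) = 2^6 × 3^2 × 11 × 17 = 107712.
Smallest multiple of 107712 that is ≥ 663004: ⌈663004/107712⌉ × 107712 = 7 × 107712 = 753984.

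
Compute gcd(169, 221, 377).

13

169 = 13^2
221 = 13 × 17
377 = 13 × 29
gcd(169, 221, 377) = 13.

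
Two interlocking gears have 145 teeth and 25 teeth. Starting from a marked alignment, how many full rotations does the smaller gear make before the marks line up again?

29 rotations

They are all back at their starting positions together after one LCM of the periods.
145 = 5 × 29
25 = 5^2
LCM(145, 25) = 5^2 × 29 = 725.
Rotations for period 25: 725 / 25 = 29.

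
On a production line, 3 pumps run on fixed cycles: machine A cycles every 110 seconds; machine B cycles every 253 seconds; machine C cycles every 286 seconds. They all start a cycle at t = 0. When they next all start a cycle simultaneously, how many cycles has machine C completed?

115 cycles

All finish a whole number of cycles simultaneously at t = LCM of the periods.
110 = 2 × 5 × 11
253 = 11 × 23
286 = 2 × 11 × 13
LCM(110, 253, 286) = 2 × 5 × 11 × 13 × 23 = 32890.
Cycles for period 286: 32890 / 286 = 115.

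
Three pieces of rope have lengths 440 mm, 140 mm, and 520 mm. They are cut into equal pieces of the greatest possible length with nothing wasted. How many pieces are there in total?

Piece length = gcd(440, 140, 520).
440 = 2^3 × 5 × 11
140 = 2^2 × 5 × 7
520 = 2^3 × 5 × 13
gcd(440, 140, 520) = 2^2 × 5 = 20.
Total pieces = 440/20 + 140/20 + 520/20 = 22 + 7 + 26 = 55.

55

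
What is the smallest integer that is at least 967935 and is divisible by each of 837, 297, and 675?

1150875

The integer must be a common multiple of 837, 297, and 675, so a multiple of their LCM.
837 = 3^3 × 31
297 = 3^3 × 11
675 = 3^3 × 5^2
LCM(837, 297, 675) = 3^3 × 5^2 × 11 × 31 = 230175.
Smallest multiple of 230175 that is ≥ 967935: ⌈967935/230175⌉ × 230175 = 5 × 230175 = 1150875.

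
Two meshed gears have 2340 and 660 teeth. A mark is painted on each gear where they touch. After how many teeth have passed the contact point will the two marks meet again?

They coincide at every common multiple of the periods; the first is the LCM.
2340 = 2^2 × 3^2 × 5 × 13
660 = 2^2 × 3 × 5 × 11
LCM(2340, 660) = 2^2 × 3^2 × 5 × 11 × 13 = 25740.

25740 teeth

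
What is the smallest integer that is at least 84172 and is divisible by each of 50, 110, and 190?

94050

The integer must be a common multiple of 50, 110, and 190, so a multiple of their LCM.
50 = 2 × 5^2
110 = 2 × 5 × 11
190 = 2 × 5 × 19
LCM(50, 110, 190) = 2 × 5^2 × 11 × 19 = 10450.
Smallest multiple of 10450 that is ≥ 84172: ⌈84172/10450⌉ × 10450 = 9 × 10450 = 94050.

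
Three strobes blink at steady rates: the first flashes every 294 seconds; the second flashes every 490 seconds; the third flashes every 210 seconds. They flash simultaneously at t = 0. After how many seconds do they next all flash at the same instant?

1470 seconds

They coincide at every common multiple of the periods; the first is the LCM.
294 = 2 × 3 × 7^2
490 = 2 × 5 × 7^2
210 = 2 × 3 × 5 × 7
LCM(294, 490, 210) = 2 × 3 × 5 × 7^2 = 1470.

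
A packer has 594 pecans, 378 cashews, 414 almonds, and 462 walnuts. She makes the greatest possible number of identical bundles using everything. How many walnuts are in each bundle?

Number of bundles = gcd(594, 378, 414, 462).
594 = 2 × 3^3 × 11
378 = 2 × 3^3 × 7
414 = 2 × 3^2 × 23
462 = 2 × 3 × 7 × 11
gcd(594, 378, 414, 462) = 2 × 3 = 6.
walnuts per bundle = 462 / 6 = 77.

77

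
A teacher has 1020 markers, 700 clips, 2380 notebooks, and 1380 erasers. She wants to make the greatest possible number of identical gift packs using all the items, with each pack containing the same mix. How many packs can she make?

The pack count must divide each quantity, so the greatest is gcd(1020, 700, 2380, 1380).
1020 = 2^2 × 3 × 5 × 17
700 = 2^2 × 5^2 × 7
2380 = 2^2 × 5 × 7 × 17
1380 = 2^2 × 3 × 5 × 23
gcd(1020, 700, 2380, 1380) = 2^2 × 5 = 20.

20 packs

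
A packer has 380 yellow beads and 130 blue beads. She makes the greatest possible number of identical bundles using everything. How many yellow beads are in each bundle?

Number of bundles = gcd(380, 130).
380 = 2^2 × 5 × 19
130 = 2 × 5 × 13
gcd(380, 130) = 2 × 5 = 10.
yellow beads per bundle = 380 / 10 = 38.

38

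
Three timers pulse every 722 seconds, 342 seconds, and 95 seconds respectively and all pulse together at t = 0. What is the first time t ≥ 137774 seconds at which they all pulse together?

Joint pulses occur at multiples of LCM(722, 342, 95).
722 = 2 × 19^2
342 = 2 × 3^2 × 19
95 = 5 × 19
LCM(722, 342, 95) = 2 × 3^2 × 5 × 19^2 = 32490.
Smallest multiple of 32490 that is ≥ 137774: ⌈137774/32490⌉ × 32490 = 5 × 32490 = 162450.

162450 seconds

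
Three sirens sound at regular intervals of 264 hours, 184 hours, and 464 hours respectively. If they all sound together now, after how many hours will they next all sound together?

They coincide at every common multiple of the periods; the first is the LCM.
264 = 2^3 × 3 × 11
184 = 2^3 × 23
464 = 2^4 × 29
LCM(264, 184, 464) = 2^4 × 3 × 11 × 23 × 29 = 352176.

352176 hours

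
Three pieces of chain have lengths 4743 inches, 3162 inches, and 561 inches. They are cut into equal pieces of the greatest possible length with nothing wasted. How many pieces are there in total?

Piece length = gcd(4743, 3162, 561).
4743 = 3^2 × 17 × 31
3162 = 2 × 3 × 17 × 31
561 = 3 × 11 × 17
gcd(4743, 3162, 561) = 3 × 17 = 51.
Total pieces = 4743/51 + 3162/51 + 561/51 = 93 + 62 + 11 = 166.

166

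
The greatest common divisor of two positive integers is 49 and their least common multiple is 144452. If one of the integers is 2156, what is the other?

3283

For two integers, gcd × lcm = product, so the other is (49 × 144452) / 2156 = 7078148 / 2156 = 3283.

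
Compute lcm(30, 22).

330

30 = 2 × 3 × 5
22 = 2 × 11
LCM(30, 22) = 2 × 3 × 5 × 11 = 330.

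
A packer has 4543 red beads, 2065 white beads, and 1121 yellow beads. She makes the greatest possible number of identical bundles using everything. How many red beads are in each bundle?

77

Number of bundles = gcd(4543, 2065, 1121).
4543 = 7 × 11 × 59
2065 = 5 × 7 × 59
1121 = 19 × 59
gcd(4543, 2065, 1121) = 59.
red beads per bundle = 4543 / 59 = 77.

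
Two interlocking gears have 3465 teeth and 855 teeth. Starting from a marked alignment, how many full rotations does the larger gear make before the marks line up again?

19 rotations

All finish a whole number of cycles simultaneously at t = LCM of the periods.
3465 = 3^2 × 5 × 7 × 11
855 = 3^2 × 5 × 19
LCM(3465, 855) = 3^2 × 5 × 7 × 11 × 19 = 65835.
Rotations for period 3465: 65835 / 3465 = 19.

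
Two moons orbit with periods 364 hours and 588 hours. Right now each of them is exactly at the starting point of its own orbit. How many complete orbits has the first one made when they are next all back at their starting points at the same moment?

21 orbits

All finish a whole number of cycles simultaneously at t = LCM of the periods.
364 = 2^2 × 7 × 13
588 = 2^2 × 3 × 7^2
LCM(364, 588) = 2^2 × 3 × 7^2 × 13 = 7644.
Orbits for period 364: 7644 / 364 = 21.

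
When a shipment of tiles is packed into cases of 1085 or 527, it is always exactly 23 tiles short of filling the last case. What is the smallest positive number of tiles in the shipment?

18422

Being 23 short of a full case of size k means N ≡ −23 (mod k), i.e. N + 23 is a multiple of each size.
1085 = 5 × 7 × 31
527 = 17 × 31
LCM(1085, 527) = 5 × 7 × 17 × 31 = 18445.
Smallest positive N is 18445 − 23 = 18422.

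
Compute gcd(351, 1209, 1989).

351 = 3^3 × 13
1209 = 3 × 13 × 31
1989 = 3^2 × 13 × 17
gcd(351, 1209, 1989) = 3 × 13 = 39.

39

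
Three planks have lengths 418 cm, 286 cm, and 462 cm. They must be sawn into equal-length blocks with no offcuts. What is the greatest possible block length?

The block length must divide every plank, so the greatest is gcd(418, 286, 462).
418 = 2 × 11 × 19
286 = 2 × 11 × 13
462 = 2 × 3 × 7 × 11
gcd(418, 286, 462) = 2 × 11 = 22.

22 cm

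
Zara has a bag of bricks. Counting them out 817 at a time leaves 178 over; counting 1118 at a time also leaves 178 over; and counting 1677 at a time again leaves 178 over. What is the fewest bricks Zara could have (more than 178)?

63904

N − 178 must be a common multiple of 817, 1118, and 1677.
817 = 19 × 43
1118 = 2 × 13 × 43
1677 = 3 × 13 × 43
LCM(817, 1118, 1677) = 2 × 3 × 13 × 19 × 43 = 63726.
Smallest N > 178 is LCM + 178 = 63726 + 178 = 63904.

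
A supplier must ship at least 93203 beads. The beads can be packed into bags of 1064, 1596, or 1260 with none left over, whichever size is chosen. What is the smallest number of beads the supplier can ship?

The number of beads must be a common multiple of 1064, 1596, and 1260, so a multiple of their LCM.
1064 = 2^3 × 7 × 19
1596 = 2^2 × 3 × 7 × 19
1260 = 2^2 × 3^2 × 5 × 7
LCM(1064, 1596, 1260) = 2^3 × 3^2 × 5 × 7 × 19 = 47880.
Smallest multiple of 47880 that is ≥ 93203: ⌈93203/47880⌉ × 47880 = 2 × 47880 = 95760.

95760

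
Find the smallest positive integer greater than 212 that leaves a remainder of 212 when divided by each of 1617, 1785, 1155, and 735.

137657

N − 212 must be a common multiple of 1617, 1785, 1155, and 735.
1617 = 3 × 7^2 × 11
1785 = 3 × 5 × 7 × 17
1155 = 3 × 5 × 7 × 11
735 = 3 × 5 × 7^2
LCM(1617, 1785, 1155, 735) = 3 × 5 × 7^2 × 11 × 17 = 137445.
Smallest N > 212 is LCM + 212 = 137445 + 212 = 137657.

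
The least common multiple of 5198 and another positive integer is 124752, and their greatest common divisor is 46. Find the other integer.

gcd × lcm = product of the two integers, so the other integer is (46 × 124752) / 5198 = 1104.

1104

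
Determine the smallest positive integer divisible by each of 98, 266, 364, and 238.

98 = 2 × 7^2
266 = 2 × 7 × 19
364 = 2^2 × 7 × 13
238 = 2 × 7 × 17
LCM(98, 266, 364, 238) = 2^2 × 7^2 × 13 × 17 × 19 = 823004.

823004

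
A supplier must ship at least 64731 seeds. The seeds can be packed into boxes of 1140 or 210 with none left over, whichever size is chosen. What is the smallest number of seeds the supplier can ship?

71820

The number of seeds must be a common multiple of 1140 and 210, so a multiple of their LCM.
1140 = 2^2 × 3 × 5 × 19
210 = 2 × 3 × 5 × 7
LCM(1140, 210) = 2^2 × 3 × 5 × 7 × 19 = 7980.
Smallest multiple of 7980 that is ≥ 64731: ⌈64731/7980⌉ × 7980 = 9 × 7980 = 71820.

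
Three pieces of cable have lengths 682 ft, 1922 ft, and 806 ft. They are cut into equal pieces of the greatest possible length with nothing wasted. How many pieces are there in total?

Piece length = gcd(682, 1922, 806).
682 = 2 × 11 × 31
1922 = 2 × 31^2
806 = 2 × 13 × 31
gcd(682, 1922, 806) = 2 × 31 = 62.
Total pieces = 682/62 + 1922/62 + 806/62 = 11 + 31 + 13 = 55.

55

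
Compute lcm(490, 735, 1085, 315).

490 = 2 × 5 × 7^2
735 = 3 × 5 × 7^2
1085 = 5 × 7 × 31
315 = 3^2 × 5 × 7
LCM(490, 735, 1085, 315) = 2 × 3^2 × 5 × 7^2 × 31 = 136710.

136710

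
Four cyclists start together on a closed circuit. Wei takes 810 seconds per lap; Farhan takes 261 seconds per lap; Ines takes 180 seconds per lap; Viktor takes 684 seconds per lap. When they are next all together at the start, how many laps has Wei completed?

1102 laps

They are all back at their starting positions together after one LCM of the periods.
810 = 2 × 3^4 × 5
261 = 3^2 × 29
180 = 2^2 × 3^2 × 5
684 = 2^2 × 3^2 × 19
LCM(810, 261, 180, 684) = 2^2 × 3^4 × 5 × 19 × 29 = 892620.
Laps for period 810: 892620 / 810 = 1102.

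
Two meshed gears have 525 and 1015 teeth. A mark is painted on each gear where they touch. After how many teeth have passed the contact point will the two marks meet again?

15225 teeth

The first simultaneous occurrence is after LCM of the individual periods.
525 = 3 × 5^2 × 7
1015 = 5 × 7 × 29
LCM(525, 1015) = 3 × 5^2 × 7 × 29 = 15225.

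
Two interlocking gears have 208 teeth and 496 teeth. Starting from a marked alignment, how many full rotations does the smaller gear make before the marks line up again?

31 rotations

All finish a whole number of cycles simultaneously at t = LCM of the periods.
208 = 2^4 × 13
496 = 2^4 × 31
LCM(208, 496) = 2^4 × 13 × 31 = 6448.
Rotations for period 208: 6448 / 208 = 31.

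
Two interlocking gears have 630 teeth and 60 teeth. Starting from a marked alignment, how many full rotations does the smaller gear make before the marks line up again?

21 rotations

All finish a whole number of cycles simultaneously at t = LCM of the periods.
630 = 2 × 3^2 × 5 × 7
60 = 2^2 × 3 × 5
LCM(630, 60) = 2^2 × 3^2 × 5 × 7 = 1260.
Rotations for period 60: 1260 / 60 = 21.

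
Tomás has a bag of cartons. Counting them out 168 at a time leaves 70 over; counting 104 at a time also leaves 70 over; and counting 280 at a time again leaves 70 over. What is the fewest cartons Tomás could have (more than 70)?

N − 70 must be a common multiple of 168, 104, and 280.
168 = 2^3 × 3 × 7
104 = 2^3 × 13
280 = 2^3 × 5 × 7
LCM(168, 104, 280) = 2^3 × 3 × 5 × 7 × 13 = 10920.
Smallest N > 70 is LCM + 70 = 10920 + 70 = 10990.

10990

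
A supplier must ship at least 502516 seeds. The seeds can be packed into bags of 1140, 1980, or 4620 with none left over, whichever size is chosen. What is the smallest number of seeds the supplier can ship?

526680

The number of seeds must be a common multiple of 1140, 1980, and 4620, so a multiple of their LCM.
1140 = 2^2 × 3 × 5 × 19
1980 = 2^2 × 3^2 × 5 × 11
4620 = 2^2 × 3 × 5 × 7 × 11
LCM(1140, 1980, 4620) = 2^2 × 3^2 × 5 × 7 × 11 × 19 = 263340.
Smallest multiple of 263340 that is ≥ 502516: ⌈502516/263340⌉ × 263340 = 2 × 263340 = 526680.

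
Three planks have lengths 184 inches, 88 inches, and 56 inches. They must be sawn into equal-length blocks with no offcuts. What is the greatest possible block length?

The block length must divide every plank, so the greatest is gcd(184, 88, 56).
184 = 2^3 × 23
88 = 2^3 × 11
56 = 2^3 × 7
gcd(184, 88, 56) = 2^3 = 8.

8 inches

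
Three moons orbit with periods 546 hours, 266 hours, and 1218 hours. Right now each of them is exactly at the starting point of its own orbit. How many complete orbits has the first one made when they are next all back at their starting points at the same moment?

They are all back at their starting positions together after one LCM of the periods.
546 = 2 × 3 × 7 × 13
266 = 2 × 7 × 19
1218 = 2 × 3 × 7 × 29
LCM(546, 266, 1218) = 2 × 3 × 7 × 13 × 19 × 29 = 300846.
Orbits for period 546: 300846 / 546 = 551.

551 orbits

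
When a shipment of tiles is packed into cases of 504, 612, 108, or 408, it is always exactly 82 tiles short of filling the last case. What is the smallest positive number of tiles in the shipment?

Being 82 short of a full case of size k means N ≡ −82 (mod k), i.e. N + 82 is a multiple of each size.
504 = 2^3 × 3^2 × 7
612 = 2^2 × 3^2 × 17
108 = 2^2 × 3^3
408 = 2^3 × 3 × 17
LCM(504, 612, 108, 408) = 2^3 × 3^3 × 7 × 17 = 25704.
Smallest positive N is 25704 − 82 = 25622.

25622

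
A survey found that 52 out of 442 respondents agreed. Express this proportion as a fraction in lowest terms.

2/17

52 = 2^2 × 13
442 = 2 × 13 × 17
gcd(52, 442) = 2 × 13 = 26.
Divide numerator and denominator by 26: 52/442 = 2/17.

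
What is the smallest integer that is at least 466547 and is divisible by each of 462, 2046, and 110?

501270

The integer must be a common multiple of 462, 2046, and 110, so a multiple of their LCM.
462 = 2 × 3 × 7 × 11
2046 = 2 × 3 × 11 × 31
110 = 2 × 5 × 11
LCM(462, 2046, 110) = 2 × 3 × 5 × 7 × 11 × 31 = 71610.
Smallest multiple of 71610 that is ≥ 466547: ⌈466547/71610⌉ × 71610 = 7 × 71610 = 501270.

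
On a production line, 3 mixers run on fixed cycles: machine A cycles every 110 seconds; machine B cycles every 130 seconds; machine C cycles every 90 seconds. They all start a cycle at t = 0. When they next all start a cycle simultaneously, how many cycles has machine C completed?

They are all back at their starting positions together after one LCM of the periods.
110 = 2 × 5 × 11
130 = 2 × 5 × 13
90 = 2 × 3^2 × 5
LCM(110, 130, 90) = 2 × 3^2 × 5 × 11 × 13 = 12870.
Cycles for period 90: 12870 / 90 = 143.

143 cycles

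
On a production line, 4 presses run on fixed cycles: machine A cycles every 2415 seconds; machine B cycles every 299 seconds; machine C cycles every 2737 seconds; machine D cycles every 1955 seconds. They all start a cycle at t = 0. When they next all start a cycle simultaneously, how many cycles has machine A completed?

221 cycles

All finish a whole number of cycles simultaneously at t = LCM of the periods.
2415 = 3 × 5 × 7 × 23
299 = 13 × 23
2737 = 7 × 17 × 23
1955 = 5 × 17 × 23
LCM(2415, 299, 2737, 1955) = 3 × 5 × 7 × 13 × 17 × 23 = 533715.
Cycles for period 2415: 533715 / 2415 = 221.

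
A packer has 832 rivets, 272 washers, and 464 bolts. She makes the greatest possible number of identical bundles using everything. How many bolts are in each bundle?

Number of bundles = gcd(832, 272, 464).
832 = 2^6 × 13
272 = 2^4 × 17
464 = 2^4 × 29
gcd(832, 272, 464) = 2^4 = 16.
bolts per bundle = 464 / 16 = 29.

29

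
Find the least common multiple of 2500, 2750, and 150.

82500

2500 = 2^2 × 5^4
2750 = 2 × 5^3 × 11
150 = 2 × 3 × 5^2
LCM(2500, 2750, 150) = 2^2 × 3 × 5^4 × 11 = 82500.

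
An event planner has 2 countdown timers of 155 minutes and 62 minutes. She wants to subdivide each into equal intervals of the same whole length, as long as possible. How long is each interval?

31 minutes

The interval must divide each timer length; the longest such is the gcd.
155 = 5 × 31
62 = 2 × 31
gcd(155, 62) = 31.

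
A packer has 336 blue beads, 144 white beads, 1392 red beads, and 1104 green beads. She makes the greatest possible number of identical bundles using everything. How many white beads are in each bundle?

3

Number of bundles = gcd(336, 144, 1392, 1104).
336 = 2^4 × 3 × 7
144 = 2^4 × 3^2
1392 = 2^4 × 3 × 29
1104 = 2^4 × 3 × 23
gcd(336, 144, 1392, 1104) = 2^4 × 3 = 48.
white beads per bundle = 144 / 48 = 3.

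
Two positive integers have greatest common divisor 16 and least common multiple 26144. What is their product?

418304

For any two positive integers, gcd × lcm = product = 16 × 26144 = 418304.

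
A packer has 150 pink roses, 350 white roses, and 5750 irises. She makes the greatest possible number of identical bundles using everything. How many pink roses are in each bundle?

3

Number of bundles = gcd(150, 350, 5750).
150 = 2 × 3 × 5^2
350 = 2 × 5^2 × 7
5750 = 2 × 5^3 × 23
gcd(150, 350, 5750) = 2 × 5^2 = 50.
pink roses per bundle = 150 / 50 = 3.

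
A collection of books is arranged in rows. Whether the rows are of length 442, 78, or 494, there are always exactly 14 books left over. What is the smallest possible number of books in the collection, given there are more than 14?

25208

N − 14 must be a common multiple of 442, 78, and 494.
442 = 2 × 13 × 17
78 = 2 × 3 × 13
494 = 2 × 13 × 19
LCM(442, 78, 494) = 2 × 3 × 13 × 17 × 19 = 25194.
Smallest N > 14 is LCM + 14 = 25194 + 14 = 25208.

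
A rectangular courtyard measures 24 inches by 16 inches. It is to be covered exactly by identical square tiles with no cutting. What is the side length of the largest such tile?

By the Euclidean algorithm:
24 = 1 × 16 + 8
16 = 2 × 8 + 0
gcd(24, 16) = 8.

8 inches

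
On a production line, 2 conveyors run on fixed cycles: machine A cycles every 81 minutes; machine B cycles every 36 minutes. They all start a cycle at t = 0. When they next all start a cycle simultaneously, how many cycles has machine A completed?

4 cycles

They are all back at their starting positions together after one LCM of the periods.
81 = 3^4
36 = 2^2 × 3^2
LCM(81, 36) = 2^2 × 3^4 = 324.
Cycles for period 81: 324 / 81 = 4.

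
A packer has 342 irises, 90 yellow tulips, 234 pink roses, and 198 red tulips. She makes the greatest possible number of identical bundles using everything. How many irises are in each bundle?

19

Number of bundles = gcd(342, 90, 234, 198).
342 = 2 × 3^2 × 19
90 = 2 × 3^2 × 5
234 = 2 × 3^2 × 13
198 = 2 × 3^2 × 11
gcd(342, 90, 234, 198) = 2 × 3^2 = 18.
irises per bundle = 342 / 18 = 19.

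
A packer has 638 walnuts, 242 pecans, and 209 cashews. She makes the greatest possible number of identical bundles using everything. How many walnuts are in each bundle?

58

Number of bundles = gcd(638, 242, 209).
638 = 2 × 11 × 29
242 = 2 × 11^2
209 = 11 × 19
gcd(638, 242, 209) = 11.
walnuts per bundle = 638 / 11 = 58.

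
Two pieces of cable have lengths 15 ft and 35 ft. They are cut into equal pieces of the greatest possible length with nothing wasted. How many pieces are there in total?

10

Piece length = gcd(15, 35).
15 = 3 × 5
35 = 5 × 7
gcd(15, 35) = 5.
Total pieces = 15/5 + 35/5 = 3 + 7 = 10.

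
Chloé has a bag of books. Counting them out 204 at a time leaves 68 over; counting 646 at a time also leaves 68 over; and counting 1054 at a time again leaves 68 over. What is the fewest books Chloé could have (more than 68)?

N − 68 must be a common multiple of 204, 646, and 1054.
204 = 2^2 × 3 × 17
646 = 2 × 17 × 19
1054 = 2 × 17 × 31
LCM(204, 646, 1054) = 2^2 × 3 × 17 × 19 × 31 = 120156.
Smallest N > 68 is LCM + 68 = 120156 + 68 = 120224.

120224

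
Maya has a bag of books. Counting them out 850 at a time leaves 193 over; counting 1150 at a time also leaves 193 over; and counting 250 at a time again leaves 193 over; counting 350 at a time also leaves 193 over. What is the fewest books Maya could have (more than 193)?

N − 193 must be a common multiple of 850, 1150, 250, and 350.
850 = 2 × 5^2 × 17
1150 = 2 × 5^2 × 23
250 = 2 × 5^3
350 = 2 × 5^2 × 7
LCM(850, 1150, 250, 350) = 2 × 5^3 × 7 × 17 × 23 = 684250.
Smallest N > 193 is LCM + 193 = 684250 + 193 = 684443.

684443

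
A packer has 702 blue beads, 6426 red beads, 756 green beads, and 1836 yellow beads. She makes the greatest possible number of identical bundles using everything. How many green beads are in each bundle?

Number of bundles = gcd(702, 6426, 756, 1836).
702 = 2 × 3^3 × 13
6426 = 2 × 3^3 × 7 × 17
756 = 2^2 × 3^3 × 7
1836 = 2^2 × 3^3 × 17
gcd(702, 6426, 756, 1836) = 2 × 3^3 = 54.
green beads per bundle = 756 / 54 = 14.

14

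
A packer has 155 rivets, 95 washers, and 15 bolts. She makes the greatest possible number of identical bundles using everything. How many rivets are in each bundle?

31

Number of bundles = gcd(155, 95, 15).
155 = 5 × 31
95 = 5 × 19
15 = 3 × 5
gcd(155, 95, 15) = 5.
rivets per bundle = 155 / 5 = 31.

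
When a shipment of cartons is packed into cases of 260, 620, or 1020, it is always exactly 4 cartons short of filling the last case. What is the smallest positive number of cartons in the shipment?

Being 4 short of a full case of size k means N ≡ −4 (mod k), i.e. N + 4 is a multiple of each size.
260 = 2^2 × 5 × 13
620 = 2^2 × 5 × 31
1020 = 2^2 × 3 × 5 × 17
LCM(260, 620, 1020) = 2^2 × 3 × 5 × 13 × 17 × 31 = 411060.
Smallest positive N is 411060 − 4 = 411056.

411056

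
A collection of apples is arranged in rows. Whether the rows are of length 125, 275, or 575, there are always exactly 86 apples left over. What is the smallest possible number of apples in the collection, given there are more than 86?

N − 86 must be a common multiple of 125, 275, and 575.
125 = 5^3
275 = 5^2 × 11
575 = 5^2 × 23
LCM(125, 275, 575) = 5^3 × 11 × 23 = 31625.
Smallest N > 86 is LCM + 86 = 31625 + 86 = 31711.

31711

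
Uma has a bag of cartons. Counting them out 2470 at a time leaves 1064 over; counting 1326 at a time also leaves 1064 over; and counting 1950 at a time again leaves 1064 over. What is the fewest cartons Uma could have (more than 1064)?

N − 1064 must be a common multiple of 2470, 1326, and 1950.
2470 = 2 × 5 × 13 × 19
1326 = 2 × 3 × 13 × 17
1950 = 2 × 3 × 5^2 × 13
LCM(2470, 1326, 1950) = 2 × 3 × 5^2 × 13 × 17 × 19 = 629850.
Smallest N > 1064 is LCM + 1064 = 629850 + 1064 = 630914.

630914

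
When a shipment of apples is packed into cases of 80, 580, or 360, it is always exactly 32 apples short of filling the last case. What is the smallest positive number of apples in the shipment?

Being 32 short of a full case of size k means N ≡ −32 (mod k), i.e. N + 32 is a multiple of each size.
80 = 2^4 × 5
580 = 2^2 × 5 × 29
360 = 2^3 × 3^2 × 5
LCM(80, 580, 360) = 2^4 × 3^2 × 5 × 29 = 20880.
Smallest positive N is 20880 − 32 = 20848.

20848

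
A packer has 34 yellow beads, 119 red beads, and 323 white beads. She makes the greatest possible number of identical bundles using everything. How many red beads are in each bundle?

Number of bundles = gcd(34, 119, 323).
34 = 2 × 17
119 = 7 × 17
323 = 17 × 19
gcd(34, 119, 323) = 17.
red beads per bundle = 119 / 17 = 7.

7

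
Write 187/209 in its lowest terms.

17/19

187 = 11 × 17
209 = 11 × 19
gcd(187, 209) = 11.
Divide numerator and denominator by 11: 187/209 = 17/19.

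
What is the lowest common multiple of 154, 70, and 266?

14630

154 = 2 × 7 × 11
70 = 2 × 5 × 7
266 = 2 × 7 × 19
LCM(154, 70, 266) = 2 × 5 × 7 × 11 × 19 = 14630.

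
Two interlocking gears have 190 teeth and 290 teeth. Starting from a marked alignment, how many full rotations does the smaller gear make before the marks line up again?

29 rotations

The first common completion time is the LCM of the periods.
190 = 2 × 5 × 19
290 = 2 × 5 × 29
LCM(190, 290) = 2 × 5 × 19 × 29 = 5510.
Rotations for period 190: 5510 / 190 = 29.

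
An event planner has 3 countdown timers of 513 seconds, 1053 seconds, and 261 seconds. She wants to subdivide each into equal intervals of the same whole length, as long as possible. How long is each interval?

The interval must divide each timer length; the longest such is the gcd.
513 = 3^3 × 19
1053 = 3^4 × 13
261 = 3^2 × 29
gcd(513, 1053, 261) = 3^2 = 9.

9 seconds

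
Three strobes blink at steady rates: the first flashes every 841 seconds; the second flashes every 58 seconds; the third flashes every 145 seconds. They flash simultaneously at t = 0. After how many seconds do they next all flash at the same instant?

8410 seconds

They coincide at every common multiple of the periods; the first is the LCM.
841 = 29^2
58 = 2 × 29
145 = 5 × 29
LCM(841, 58, 145) = 2 × 5 × 29^2 = 8410.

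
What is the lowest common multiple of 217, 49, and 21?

217 = 7 × 31
49 = 7^2
21 = 3 × 7
LCM(217, 49, 21) = 3 × 7^2 × 31 = 4557.

4557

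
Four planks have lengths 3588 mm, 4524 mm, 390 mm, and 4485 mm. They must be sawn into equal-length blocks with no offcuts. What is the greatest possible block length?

The block length must divide every plank, so the greatest is gcd(3588, 4524, 390, 4485).
3588 = 2^2 × 3 × 13 × 23
4524 = 2^2 × 3 × 13 × 29
390 = 2 × 3 × 5 × 13
4485 = 3 × 5 × 13 × 23
gcd(3588, 4524, 390, 4485) = 3 × 13 = 39.

39 mm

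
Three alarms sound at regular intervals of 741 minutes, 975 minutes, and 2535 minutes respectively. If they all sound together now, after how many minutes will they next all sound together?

We need the least common multiple of the intervals.
741 = 3 × 13 × 19
975 = 3 × 5^2 × 13
2535 = 3 × 5 × 13^2
LCM(741, 975, 2535) = 3 × 5^2 × 13^2 × 19 = 240825.

240825 minutes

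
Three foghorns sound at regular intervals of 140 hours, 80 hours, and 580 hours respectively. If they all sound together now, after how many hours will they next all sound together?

16240 hours

They coincide at every common multiple of the periods; the first is the LCM.
140 = 2^2 × 5 × 7
80 = 2^4 × 5
580 = 2^2 × 5 × 29
LCM(140, 80, 580) = 2^4 × 5 × 7 × 29 = 16240.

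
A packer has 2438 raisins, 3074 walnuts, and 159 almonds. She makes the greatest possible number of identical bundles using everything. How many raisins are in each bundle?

46

Number of bundles = gcd(2438, 3074, 159).
2438 = 2 × 23 × 53
3074 = 2 × 29 × 53
159 = 3 × 53
gcd(2438, 3074, 159) = 53.
raisins per bundle = 2438 / 53 = 46.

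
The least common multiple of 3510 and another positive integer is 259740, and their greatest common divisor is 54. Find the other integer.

3996

gcd × lcm = product of the two integers, so the other integer is (54 × 259740) / 3510 = 3996.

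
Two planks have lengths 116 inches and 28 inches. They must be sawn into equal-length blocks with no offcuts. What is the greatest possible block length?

The block length must divide every plank, so the greatest is gcd(116, 28).
116 = 2^2 × 29
28 = 2^2 × 7
gcd(116, 28) = 2^2 = 4.

4 inches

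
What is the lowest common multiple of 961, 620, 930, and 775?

288300

961 = 31^2
620 = 2^2 × 5 × 31
930 = 2 × 3 × 5 × 31
775 = 5^2 × 31
LCM(961, 620, 930, 775) = 2^2 × 3 × 5^2 × 31^2 = 288300.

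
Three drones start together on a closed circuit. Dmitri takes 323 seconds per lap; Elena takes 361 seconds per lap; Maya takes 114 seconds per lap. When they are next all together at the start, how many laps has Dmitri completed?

All finish a whole number of cycles simultaneously at t = LCM of the periods.
323 = 17 × 19
361 = 19^2
114 = 2 × 3 × 19
LCM(323, 361, 114) = 2 × 3 × 17 × 19^2 = 36822.
Laps for period 323: 36822 / 323 = 114.

114 laps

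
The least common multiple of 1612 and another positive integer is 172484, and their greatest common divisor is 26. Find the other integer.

2782

gcd × lcm = product of the two integers, so the other integer is (26 × 172484) / 1612 = 2782.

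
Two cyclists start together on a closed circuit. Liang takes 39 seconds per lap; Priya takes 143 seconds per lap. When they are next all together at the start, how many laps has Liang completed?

The first common completion time is the LCM of the periods.
39 = 3 × 13
143 = 11 × 13
LCM(39, 143) = 3 × 11 × 13 = 429.
Laps for period 39: 429 / 39 = 11.

11 laps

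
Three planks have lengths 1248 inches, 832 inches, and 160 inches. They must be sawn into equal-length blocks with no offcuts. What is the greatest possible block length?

The block length must divide every plank, so the greatest is gcd(1248, 832, 160).
1248 = 2^5 × 3 × 13
832 = 2^6 × 13
160 = 2^5 × 5
gcd(1248, 832, 160) = 2^5 = 32.

32 inches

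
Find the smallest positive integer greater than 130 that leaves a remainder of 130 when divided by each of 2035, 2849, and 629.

N − 130 must be a common multiple of 2035, 2849, and 629.
2035 = 5 × 11 × 37
2849 = 7 × 11 × 37
629 = 17 × 37
LCM(2035, 2849, 629) = 5 × 7 × 11 × 17 × 37 = 242165.
Smallest N > 130 is LCM + 130 = 242165 + 130 = 242295.

242295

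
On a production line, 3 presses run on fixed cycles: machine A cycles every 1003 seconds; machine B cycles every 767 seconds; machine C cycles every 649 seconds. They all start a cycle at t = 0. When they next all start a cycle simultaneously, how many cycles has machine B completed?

187 cycles

All finish a whole number of cycles simultaneously at t = LCM of the periods.
1003 = 17 × 59
767 = 13 × 59
649 = 11 × 59
LCM(1003, 767, 649) = 11 × 13 × 17 × 59 = 143429.
Cycles for period 767: 143429 / 767 = 187.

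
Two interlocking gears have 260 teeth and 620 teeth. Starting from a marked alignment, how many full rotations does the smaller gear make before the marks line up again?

The first common completion time is the LCM of the periods.
260 = 2^2 × 5 × 13
620 = 2^2 × 5 × 31
LCM(260, 620) = 2^2 × 5 × 13 × 31 = 8060.
Rotations for period 260: 8060 / 260 = 31.

31 rotations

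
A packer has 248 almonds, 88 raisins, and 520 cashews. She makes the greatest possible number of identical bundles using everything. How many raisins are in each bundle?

Number of bundles = gcd(248, 88, 520).
248 = 2^3 × 31
88 = 2^3 × 11
520 = 2^3 × 5 × 13
gcd(248, 88, 520) = 2^3 = 8.
raisins per bundle = 88 / 8 = 11.

11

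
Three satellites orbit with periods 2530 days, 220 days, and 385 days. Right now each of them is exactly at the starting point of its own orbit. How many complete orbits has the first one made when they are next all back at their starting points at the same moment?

14 orbits

The first common completion time is the LCM of the periods.
2530 = 2 × 5 × 11 × 23
220 = 2^2 × 5 × 11
385 = 5 × 7 × 11
LCM(2530, 220, 385) = 2^2 × 5 × 7 × 11 × 23 = 35420.
Orbits for period 2530: 35420 / 2530 = 14.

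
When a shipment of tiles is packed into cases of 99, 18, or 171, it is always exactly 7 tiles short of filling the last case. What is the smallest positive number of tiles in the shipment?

Being 7 short of a full case of size k means N ≡ −7 (mod k), i.e. N + 7 is a multiple of each size.
99 = 3^2 × 11
18 = 2 × 3^2
171 = 3^2 × 19
LCM(99, 18, 171) = 2 × 3^2 × 11 × 19 = 3762.
Smallest positive N is 3762 − 7 = 3755.

3755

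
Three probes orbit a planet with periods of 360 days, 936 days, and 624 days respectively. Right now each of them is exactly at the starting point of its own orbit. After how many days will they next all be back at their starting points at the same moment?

We need the least common multiple of the intervals.
360 = 2^3 × 3^2 × 5
936 = 2^3 × 3^2 × 13
624 = 2^4 × 3 × 13
LCM(360, 936, 624) = 2^4 × 3^2 × 5 × 13 = 9360.

9360 days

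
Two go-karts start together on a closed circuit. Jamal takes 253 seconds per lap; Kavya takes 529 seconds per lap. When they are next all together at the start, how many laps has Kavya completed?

All finish a whole number of cycles simultaneously at t = LCM of the periods.
253 = 11 × 23
529 = 23^2
LCM(253, 529) = 11 × 23^2 = 5819.
Laps for period 529: 5819 / 529 = 11.

11 laps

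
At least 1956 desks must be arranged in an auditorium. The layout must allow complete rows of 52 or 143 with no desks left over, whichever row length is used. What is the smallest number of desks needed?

2288

The number of desks must be a common multiple of 52 and 143, so a multiple of their LCM.
52 = 2^2 × 13
143 = 11 × 13
LCM(52, 143) = 2^2 × 11 × 13 = 572.
Smallest multiple of 572 that is ≥ 1956: ⌈1956/572⌉ × 572 = 4 × 572 = 2288.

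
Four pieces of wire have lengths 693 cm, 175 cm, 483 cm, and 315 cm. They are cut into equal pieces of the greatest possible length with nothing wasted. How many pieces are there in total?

238

Piece length = gcd(693, 175, 483, 315).
693 = 3^2 × 7 × 11
175 = 5^2 × 7
483 = 3 × 7 × 23
315 = 3^2 × 5 × 7
gcd(693, 175, 483, 315) = 7.
Total pieces = 693/7 + 175/7 + 483/7 + 315/7 = 99 + 25 + 69 + 45 = 238.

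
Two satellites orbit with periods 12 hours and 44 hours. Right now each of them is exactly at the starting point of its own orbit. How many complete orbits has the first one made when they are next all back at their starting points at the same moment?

They are all back at their starting positions together after one LCM of the periods.
12 = 2^2 × 3
44 = 2^2 × 11
LCM(12, 44) = 2^2 × 3 × 11 = 132.
Orbits for period 12: 132 / 12 = 11.

11 orbits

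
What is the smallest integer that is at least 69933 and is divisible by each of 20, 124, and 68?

73780

The integer must be a common multiple of 20, 124, and 68, so a multiple of their LCM.
20 = 2^2 × 5
124 = 2^2 × 31
68 = 2^2 × 17
LCM(20, 124, 68) = 2^2 × 5 × 17 × 31 = 10540.
Smallest multiple of 10540 that is ≥ 69933: ⌈69933/10540⌉ × 10540 = 7 × 10540 = 73780.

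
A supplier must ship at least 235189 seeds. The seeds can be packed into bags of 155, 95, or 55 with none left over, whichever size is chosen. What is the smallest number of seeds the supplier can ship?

The number of seeds must be a common multiple of 155, 95, and 55, so a multiple of their LCM.
155 = 5 × 31
95 = 5 × 19
55 = 5 × 11
LCM(155, 95, 55) = 5 × 11 × 19 × 31 = 32395.
Smallest multiple of 32395 that is ≥ 235189: ⌈235189/32395⌉ × 32395 = 8 × 32395 = 259160.

259160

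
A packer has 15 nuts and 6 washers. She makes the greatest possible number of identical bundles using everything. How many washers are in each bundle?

2

Number of bundles = gcd(15, 6).
15 = 3 × 5
6 = 2 × 3
gcd(15, 6) = 3.
washers per bundle = 6 / 3 = 2.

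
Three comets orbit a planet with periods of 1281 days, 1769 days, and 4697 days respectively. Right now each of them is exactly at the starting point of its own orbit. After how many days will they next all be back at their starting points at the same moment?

We need the least common multiple of the intervals.
1281 = 3 × 7 × 61
1769 = 29 × 61
4697 = 7 × 11 × 61
LCM(1281, 1769, 4697) = 3 × 7 × 11 × 29 × 61 = 408639.

408639 days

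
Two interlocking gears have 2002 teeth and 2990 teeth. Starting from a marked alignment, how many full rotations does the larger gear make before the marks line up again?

77 rotations

They are all back at their starting positions together after one LCM of the periods.
2002 = 2 × 7 × 11 × 13
2990 = 2 × 5 × 13 × 23
LCM(2002, 2990) = 2 × 5 × 7 × 11 × 13 × 23 = 230230.
Rotations for period 2990: 230230 / 2990 = 77.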